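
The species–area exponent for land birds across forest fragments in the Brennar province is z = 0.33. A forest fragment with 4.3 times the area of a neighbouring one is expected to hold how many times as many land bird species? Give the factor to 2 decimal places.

1.62

S₂/S₁ = (A₂/A₁)^z = 4.3^0.33
ln(S₂/S₁) = 0.33 × ln 4.3 = 0.33 × 1.4586 = 0.4813
S₂/S₁ = e^0.4813 ≈ 1.618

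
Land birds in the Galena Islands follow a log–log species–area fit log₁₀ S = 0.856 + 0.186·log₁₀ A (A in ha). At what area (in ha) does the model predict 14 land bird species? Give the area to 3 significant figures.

14 = 7.178 × A^0.186  ⇒  A^0.186 = 14/7.178 = 1.95
ln A = ln(1.95) / 0.186 = 0.6680 / 0.186 = 3.5916
A = e^3.5916 ≈ 36.29 ha

36.3 ha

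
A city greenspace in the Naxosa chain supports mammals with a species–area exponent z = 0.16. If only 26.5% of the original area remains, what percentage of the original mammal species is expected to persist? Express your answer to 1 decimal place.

80.9%

S_new/S_old = (A_new/A_old)^z = 0.265^0.16
= exp(0.16 × ln 0.265) = exp(0.16 × -1.3280) = exp(-0.2125) ≈ 0.8086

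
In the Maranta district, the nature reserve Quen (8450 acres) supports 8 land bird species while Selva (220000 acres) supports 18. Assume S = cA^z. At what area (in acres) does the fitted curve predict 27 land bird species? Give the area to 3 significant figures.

z = ln(18/8) / ln(220000/8450) = 0.8109 / 3.2595 = 0.2488
c = 8 / 8450^0.2488 = 8 / 9.484 = 0.8436
A = (27/0.8436)^(1/0.2488) ⇒ ln A = ln(32.01)/0.2488 = 13.9311
A = e^13.9311 ≈ 1122550 acres

1120000 acres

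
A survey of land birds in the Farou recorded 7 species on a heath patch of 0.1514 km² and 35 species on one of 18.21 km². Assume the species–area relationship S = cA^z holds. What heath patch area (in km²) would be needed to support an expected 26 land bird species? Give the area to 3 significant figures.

z = ln(35/7) / ln(18.21/0.1514) = 1.6094 / 4.7898 = 0.3360
c = 7 / 0.1514^0.3360 = 7 / 0.5303 = 13.2
A = (26/13.2)^(1/0.3360) ⇒ ln A = ln(1.97)/0.3360 = 2.0173
A = e^2.0173 ≈ 7.518 km²

7.52 km²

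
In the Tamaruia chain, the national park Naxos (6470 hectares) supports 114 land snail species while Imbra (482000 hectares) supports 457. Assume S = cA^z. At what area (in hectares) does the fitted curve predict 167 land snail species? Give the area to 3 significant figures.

z = ln(457/114) / ln(482000/6470) = 1.3885 / 4.3108 = 0.3221
c = 114 / 6470^0.3221 = 114 / 16.88 = 6.752
A = (167/6.752)^(1/0.3221) ⇒ ln A = ln(24.73)/0.3221 = 9.9603
A = e^9.9603 ≈ 21169 hectares

21200 hectares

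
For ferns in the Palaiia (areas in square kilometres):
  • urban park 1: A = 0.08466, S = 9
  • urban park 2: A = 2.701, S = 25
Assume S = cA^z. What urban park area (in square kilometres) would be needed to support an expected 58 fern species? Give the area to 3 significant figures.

46.8 square kilometres

z = ln(25/9) / ln(2.701/0.08466) = 1.0217 / 3.4627 = 0.2950
c = 9 / 0.08466^0.2950 = 9 / 0.4826 = 18.65
A = (58/18.65)^(1/0.2950) ⇒ ln A = ln(3.11)/0.2950 = 3.8460
A = e^3.8460 ≈ 46.8 square kilometres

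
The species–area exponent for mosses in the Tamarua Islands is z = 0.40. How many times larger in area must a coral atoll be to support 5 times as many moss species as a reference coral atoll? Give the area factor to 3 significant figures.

55.9

(A₂/A₁)^0.4 = 5, so A₂/A₁ = 5^(1/0.4) = 5^2.5
ln(A₂/A₁) = ln 5 / 0.4 = 1.6094 / 0.4 = 4.0236
A₂/A₁ = e^4.0236 ≈ 55.9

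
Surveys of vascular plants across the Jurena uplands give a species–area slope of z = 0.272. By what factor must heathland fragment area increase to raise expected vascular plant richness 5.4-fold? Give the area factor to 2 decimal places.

492.75

(A₂/A₁)^0.272 = 5.4, so A₂/A₁ = 5.4^(1/0.272) = 5.4^3.676
ln(A₂/A₁) = ln 5.4 / 0.272 = 1.6864 / 0.272 = 6.2000
A₂/A₁ = e^6.2000 ≈ 492.7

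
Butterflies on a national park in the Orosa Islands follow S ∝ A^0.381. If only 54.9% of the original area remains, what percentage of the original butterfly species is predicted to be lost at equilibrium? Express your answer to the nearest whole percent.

S_new/S_old = (A_new/A_old)^z = 0.549^0.381
= exp(0.381 × ln 0.549) = exp(0.381 × -0.5997) = exp(-0.2285) ≈ 0.7958
Fraction lost = 1 − 0.7958 = 0.2042

20%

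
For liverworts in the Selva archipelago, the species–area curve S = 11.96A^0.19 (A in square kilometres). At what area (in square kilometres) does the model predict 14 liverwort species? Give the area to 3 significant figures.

2.29 square kilometres

14 = 11.96 × A^0.19  ⇒  A^0.19 = 14/11.96 = 1.171
ln A = ln(1.171) / 0.19 = 0.1575 / 0.19 = 0.8289
A = e^0.8289 ≈ 2.291 square kilometres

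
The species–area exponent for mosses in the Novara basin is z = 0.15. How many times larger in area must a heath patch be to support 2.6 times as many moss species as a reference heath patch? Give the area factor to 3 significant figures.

584

(A₂/A₁)^0.15 = 2.6, so A₂/A₁ = 2.6^(1/0.15) = 2.6^6.667
ln(A₂/A₁) = ln 2.6 / 0.15 = 0.9555 / 0.15 = 6.3701
A₂/A₁ = e^6.3701 ≈ 584.1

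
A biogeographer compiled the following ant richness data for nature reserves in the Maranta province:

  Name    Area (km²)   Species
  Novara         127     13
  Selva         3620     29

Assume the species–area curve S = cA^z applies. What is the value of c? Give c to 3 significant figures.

4.07

z = ln(S₂/S₁) / ln(A₂/A₁) = ln(29/13) / ln(3620/127) = 0.8023 / 3.3500 = 0.2395
c = S₁ / A₁^z = 13 / 127^0.2395 = 13 / 3.191 = 4.075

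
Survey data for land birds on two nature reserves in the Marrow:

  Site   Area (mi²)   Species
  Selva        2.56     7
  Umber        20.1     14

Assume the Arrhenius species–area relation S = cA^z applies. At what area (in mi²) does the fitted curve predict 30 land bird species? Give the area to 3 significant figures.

z = ln(14/7) / ln(20.1/2.56) = 0.6931 / 2.0607 = 0.3364
c = 7 / 2.56^0.3364 = 7 / 1.372 = 5.102
A = (30/5.102)^(1/0.3364) ⇒ ln A = ln(5.879)/0.3364 = 5.2665
A = e^5.2665 ≈ 193.7 mi²

194 mi²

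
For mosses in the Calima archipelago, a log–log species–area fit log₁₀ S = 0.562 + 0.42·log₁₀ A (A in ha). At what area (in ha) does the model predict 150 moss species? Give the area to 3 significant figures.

150 = 3.648 × A^0.42  ⇒  A^0.42 = 150/3.648 = 41.12
ln A = ln(41.12) / 0.42 = 3.7166 / 0.42 = 8.8490
A = e^8.8490 ≈ 6967 ha

6970 ha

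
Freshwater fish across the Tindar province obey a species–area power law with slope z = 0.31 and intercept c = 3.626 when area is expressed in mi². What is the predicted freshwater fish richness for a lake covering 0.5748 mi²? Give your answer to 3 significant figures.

3.05

S = 3.626 × 0.5748^0.31 = 3.626 × 0.8423 ≈ 3.054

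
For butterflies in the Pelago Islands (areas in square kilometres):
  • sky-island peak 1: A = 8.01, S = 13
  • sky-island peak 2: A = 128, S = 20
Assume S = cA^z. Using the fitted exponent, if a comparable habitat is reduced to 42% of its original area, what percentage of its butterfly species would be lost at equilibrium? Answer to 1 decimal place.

z = ln(20/13) / ln(128/8.01) = 0.4308 / 2.7713 = 0.1554
S_new/S_old = (A_new/A_old)^z = 0.42^0.1554 = exp(0.1554 × -0.8675) = 0.8739
Fraction lost = 1 − 0.8739 = 0.1261

12.6%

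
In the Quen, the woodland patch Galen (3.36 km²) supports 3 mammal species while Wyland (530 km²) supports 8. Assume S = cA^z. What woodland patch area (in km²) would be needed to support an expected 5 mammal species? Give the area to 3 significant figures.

z = ln(8/3) / ln(530/3.36) = 0.9808 / 5.0609 = 0.1938
c = 3 / 3.36^0.1938 = 3 / 1.265 = 2.372
A = (5/2.372)^(1/0.1938) ⇒ ln A = ln(2.108)/0.1938 = 3.8477
A = e^3.8477 ≈ 46.89 km²

46.9 km²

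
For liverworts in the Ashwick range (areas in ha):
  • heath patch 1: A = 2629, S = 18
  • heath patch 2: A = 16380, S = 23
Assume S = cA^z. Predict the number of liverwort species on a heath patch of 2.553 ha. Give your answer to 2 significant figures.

z = ln(23/18) / ln(16380/2629) = 0.2451 / 1.8295 = 0.1340
c = 18 / 2629^0.1340 = 18 / 2.872 = 6.267
S₃ = 6.267 × 2.553^0.1340 = 6.267 × 1.134 ≈ 7.106

7.1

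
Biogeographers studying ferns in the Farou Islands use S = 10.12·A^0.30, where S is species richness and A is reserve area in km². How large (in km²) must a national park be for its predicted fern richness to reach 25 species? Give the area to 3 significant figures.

25 = 10.12 × A^0.3  ⇒  A^0.3 = 25/10.12 = 2.47
ln A = ln(2.47) / 0.3 = 0.9044 / 0.3 = 3.0145
A = e^3.0145 ≈ 20.38 km²

20.4 km²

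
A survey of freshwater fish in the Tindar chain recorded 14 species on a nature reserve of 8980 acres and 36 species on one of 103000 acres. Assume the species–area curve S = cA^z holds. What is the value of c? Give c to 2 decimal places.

z = ln(S₂/S₁) / ln(A₂/A₁) = ln(36/14) / ln(103000/8980) = 0.9445 / 2.4397 = 0.3871
c = S₁ / A₁^z = 14 / 8980^0.3871 = 14 / 33.91 = 0.4128

0.41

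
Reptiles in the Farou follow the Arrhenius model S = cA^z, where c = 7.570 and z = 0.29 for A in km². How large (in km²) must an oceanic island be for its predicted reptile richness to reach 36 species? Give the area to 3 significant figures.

216 km²

36 = 7.57 × A^0.29  ⇒  A^0.29 = 36/7.57 = 4.756
ln A = ln(4.756) / 0.29 = 1.5593 / 0.29 = 5.3770
A = e^5.3770 ≈ 216.4 km²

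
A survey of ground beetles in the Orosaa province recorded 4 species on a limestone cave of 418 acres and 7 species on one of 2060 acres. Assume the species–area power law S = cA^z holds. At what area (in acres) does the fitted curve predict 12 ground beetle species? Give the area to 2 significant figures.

z = ln(7/4) / ln(2060/418) = 0.5596 / 1.5950 = 0.3509
c = 4 / 418^0.3509 = 4 / 8.311 = 0.4813
A = (12/0.4813)^(1/0.3509) ⇒ ln A = ln(24.93)/0.3509 = 9.1667
A = e^9.1667 ≈ 9573 acres

9600 acres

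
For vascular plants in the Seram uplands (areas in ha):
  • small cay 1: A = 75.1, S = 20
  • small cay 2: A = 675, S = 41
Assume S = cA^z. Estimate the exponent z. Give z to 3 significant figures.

Taking logs: ln S = ln c + z ln A, so z = (ln S₂ − ln S₁)/(ln A₂ − ln A₁).
z = ln(41/20) / ln(675/75.1) = ln(2.05) / ln(8.988) = 0.7178 / 2.1959 = 0.3269

0.327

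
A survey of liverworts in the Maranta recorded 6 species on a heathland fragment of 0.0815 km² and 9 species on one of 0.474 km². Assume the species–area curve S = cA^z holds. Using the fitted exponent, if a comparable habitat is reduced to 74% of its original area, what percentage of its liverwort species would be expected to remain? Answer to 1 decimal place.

z = ln(9/6) / ln(0.474/0.0815) = 0.4055 / 1.7606 = 0.2303
S_new/S_old = (A_new/A_old)^z = 0.74^0.2303 = exp(0.2303 × -0.3011) = 0.933

93.3%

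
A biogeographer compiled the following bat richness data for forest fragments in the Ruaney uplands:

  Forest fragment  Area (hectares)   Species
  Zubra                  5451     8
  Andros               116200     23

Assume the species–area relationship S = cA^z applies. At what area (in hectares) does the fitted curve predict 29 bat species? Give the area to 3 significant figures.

227000 hectares

z = ln(23/8) / ln(116200/5451) = 1.0561 / 3.0595 = 0.3452
c = 8 / 5451^0.3452 = 8 / 19.49 = 0.4106
A = (29/0.4106)^(1/0.3452) ⇒ ln A = ln(70.64)/0.3452 = 12.3346
A = e^12.3346 ≈ 227436 hectares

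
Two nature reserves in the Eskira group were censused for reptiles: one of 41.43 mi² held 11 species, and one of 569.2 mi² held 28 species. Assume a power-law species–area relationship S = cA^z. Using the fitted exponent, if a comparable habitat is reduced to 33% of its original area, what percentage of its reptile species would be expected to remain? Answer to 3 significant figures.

z = ln(28/11) / ln(569.2/41.43) = 0.9343 / 2.6202 = 0.3566
S_new/S_old = (A_new/A_old)^z = 0.33^0.3566 = exp(0.3566 × -1.1087) = 0.6735

67.3%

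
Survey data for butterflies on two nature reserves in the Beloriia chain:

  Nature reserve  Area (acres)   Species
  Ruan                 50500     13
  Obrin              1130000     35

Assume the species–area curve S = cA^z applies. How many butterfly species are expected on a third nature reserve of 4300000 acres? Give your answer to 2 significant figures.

z = ln(35/13) / ln(1130000/50500) = 0.9904 / 3.1080 = 0.3187
c = 13 / 50500^0.3187 = 13 / 31.53 = 0.4123
S₃ = 0.4123 × 4300000^0.3187 = 0.4123 × 130 ≈ 53.58

54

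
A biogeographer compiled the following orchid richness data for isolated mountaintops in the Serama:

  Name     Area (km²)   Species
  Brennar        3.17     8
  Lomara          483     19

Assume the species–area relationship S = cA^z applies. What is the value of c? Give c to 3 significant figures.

z = ln(S₂/S₁) / ln(A₂/A₁) = ln(19/8) / ln(483/3.17) = 0.8650 / 5.0263 = 0.1721
c = S₁ / A₁^z = 8 / 3.17^0.1721 = 8 / 1.22 = 6.559

6.56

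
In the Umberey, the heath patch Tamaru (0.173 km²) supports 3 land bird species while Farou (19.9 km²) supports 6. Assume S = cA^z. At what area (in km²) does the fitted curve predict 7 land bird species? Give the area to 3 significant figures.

57.2 km²

z = ln(6/3) / ln(19.9/0.173) = 0.6931 / 4.7452 = 0.1461
c = 3 / 0.173^0.1461 = 3 / 0.7739 = 3.876
A = (7/3.876)^(1/0.1461) ⇒ ln A = ln(1.806)/0.1461 = 4.0460
A = e^4.0460 ≈ 57.17 km²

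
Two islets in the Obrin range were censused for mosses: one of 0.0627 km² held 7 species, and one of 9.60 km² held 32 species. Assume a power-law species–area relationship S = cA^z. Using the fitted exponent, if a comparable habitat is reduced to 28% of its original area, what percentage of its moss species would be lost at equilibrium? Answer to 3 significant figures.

z = ln(32/7) / ln(9.6/0.0627) = 1.5198 / 5.0312 = 0.3021
S_new/S_old = (A_new/A_old)^z = 0.28^0.3021 = exp(0.3021 × -1.2730) = 0.6808
Fraction lost = 1 − 0.6808 = 0.3192

31.9%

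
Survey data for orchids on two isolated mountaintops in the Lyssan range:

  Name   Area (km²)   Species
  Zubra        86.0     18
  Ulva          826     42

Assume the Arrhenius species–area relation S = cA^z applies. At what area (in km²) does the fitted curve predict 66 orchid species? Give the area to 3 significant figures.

z = ln(42/18) / ln(826/86) = 0.8473 / 2.2622 = 0.3745
c = 18 / 86^0.3745 = 18 / 5.303 = 3.394
A = (66/3.394)^(1/0.3745) ⇒ ln A = ln(19.45)/0.3745 = 7.9234
A = e^7.9234 ≈ 2761 km²

2760 km²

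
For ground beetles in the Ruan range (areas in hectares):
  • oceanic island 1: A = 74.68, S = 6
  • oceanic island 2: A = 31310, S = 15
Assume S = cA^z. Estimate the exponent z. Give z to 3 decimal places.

0.152

Taking logs: ln S = ln c + z ln A, so z = (ln S₂ − ln S₁)/(ln A₂ − ln A₁).
z = ln(15/6) / ln(31310/74.68) = ln(2.5) / ln(419.3) = 0.9163 / 6.0385 = 0.1517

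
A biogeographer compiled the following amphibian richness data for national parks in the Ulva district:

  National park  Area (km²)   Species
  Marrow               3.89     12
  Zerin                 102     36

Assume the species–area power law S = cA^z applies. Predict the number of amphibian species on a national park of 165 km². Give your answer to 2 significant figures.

z = ln(36/12) / ln(102/3.89) = 1.0986 / 3.2666 = 0.3363
c = 12 / 3.89^0.3363 = 12 / 1.579 = 7.599
S₃ = 7.599 × 165^0.3363 = 7.599 × 5.569 ≈ 42.32

42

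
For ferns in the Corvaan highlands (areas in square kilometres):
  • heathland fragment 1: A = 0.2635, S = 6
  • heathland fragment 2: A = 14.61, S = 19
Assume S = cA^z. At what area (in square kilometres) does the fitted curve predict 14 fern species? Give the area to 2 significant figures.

z = ln(19/6) / ln(14.61/0.2635) = 1.1527 / 4.0154 = 0.2871
c = 6 / 0.2635^0.2871 = 6 / 0.6819 = 8.799
A = (14/8.799)^(1/0.2871) ⇒ ln A = ln(1.591)/0.2871 = 1.6179
A = e^1.6179 ≈ 5.042 square kilometres

5.0 square kilometres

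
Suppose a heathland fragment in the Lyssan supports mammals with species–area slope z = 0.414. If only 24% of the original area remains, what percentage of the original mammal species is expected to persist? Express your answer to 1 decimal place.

55.4%

S_new/S_old = (A_new/A_old)^z = 0.24^0.414
= exp(0.414 × ln 0.24) = exp(0.414 × -1.4271) = exp(-0.5908) ≈ 0.5539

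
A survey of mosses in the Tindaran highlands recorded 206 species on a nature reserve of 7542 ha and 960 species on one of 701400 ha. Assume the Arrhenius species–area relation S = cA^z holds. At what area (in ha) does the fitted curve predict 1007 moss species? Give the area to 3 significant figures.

z = ln(960/206) / ln(701400/7542) = 1.5391 / 4.5326 = 0.3396
c = 206 / 7542^0.3396 = 206 / 20.73 = 9.937
A = (1007/9.937)^(1/0.3396) ⇒ ln A = ln(101.3)/0.3396 = 13.6016
A = e^13.6016 ≈ 807420 ha

807000 ha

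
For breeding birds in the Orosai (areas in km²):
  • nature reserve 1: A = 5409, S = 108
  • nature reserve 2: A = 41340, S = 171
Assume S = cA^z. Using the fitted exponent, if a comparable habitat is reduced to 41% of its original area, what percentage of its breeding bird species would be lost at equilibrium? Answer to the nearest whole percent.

z = ln(171/108) / ln(41340/5409) = 0.4595 / 2.0338 = 0.2260
S_new/S_old = (A_new/A_old)^z = 0.41^0.2260 = exp(0.2260 × -0.8916) = 0.8175
Fraction lost = 1 − 0.8175 = 0.1825

18%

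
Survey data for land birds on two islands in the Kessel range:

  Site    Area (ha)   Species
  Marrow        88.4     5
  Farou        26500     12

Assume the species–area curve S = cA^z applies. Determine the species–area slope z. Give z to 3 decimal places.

Taking logs: ln S = ln c + z ln A, so z = (ln S₂ − ln S₁)/(ln A₂ − ln A₁).
z = ln(12/5) / ln(26500/88.4) = ln(2.4) / ln(299.8) = 0.8755 / 5.7030 = 0.1535

0.154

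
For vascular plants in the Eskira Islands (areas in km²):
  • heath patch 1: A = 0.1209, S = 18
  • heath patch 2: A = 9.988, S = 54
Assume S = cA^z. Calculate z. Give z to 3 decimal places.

0.249

Taking logs: ln S = ln c + z ln A, so z = (ln S₂ − ln S₁)/(ln A₂ − ln A₁).
z = ln(54/18) / ln(9.988/0.1209) = ln(3) / ln(82.61) = 1.0986 / 4.4142 = 0.2489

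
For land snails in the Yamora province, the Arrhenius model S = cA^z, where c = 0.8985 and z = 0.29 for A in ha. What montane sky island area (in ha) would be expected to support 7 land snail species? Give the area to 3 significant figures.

1190 ha

7 = 0.8985 × A^0.29  ⇒  A^0.29 = 7/0.8985 = 7.791
ln A = ln(7.791) / 0.29 = 2.0529 / 0.29 = 7.0791
A = e^7.0791 ≈ 1187 ha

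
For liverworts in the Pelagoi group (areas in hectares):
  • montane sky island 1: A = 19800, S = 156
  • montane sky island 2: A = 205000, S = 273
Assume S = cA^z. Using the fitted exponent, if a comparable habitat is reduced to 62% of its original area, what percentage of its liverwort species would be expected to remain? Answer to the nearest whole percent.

89%

z = ln(273/156) / ln(205000/19800) = 0.5596 / 2.3373 = 0.2394
S_new/S_old = (A_new/A_old)^z = 0.62^0.2394 = exp(0.2394 × -0.4780) = 0.8919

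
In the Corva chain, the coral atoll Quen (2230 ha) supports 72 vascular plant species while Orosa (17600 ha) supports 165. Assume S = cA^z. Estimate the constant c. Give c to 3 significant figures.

3.26

z = ln(S₂/S₁) / ln(A₂/A₁) = ln(165/72) / ln(17600/2230) = 0.8293 / 2.0659 = 0.4014
c = S₁ / A₁^z = 72 / 2230^0.4014 = 72 / 22.08 = 3.26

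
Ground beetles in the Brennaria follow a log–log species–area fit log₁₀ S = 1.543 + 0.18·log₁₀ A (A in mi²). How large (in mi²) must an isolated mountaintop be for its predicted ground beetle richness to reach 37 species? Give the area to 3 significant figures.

37 = 34.91 × A^0.18  ⇒  A^0.18 = 37/34.91 = 1.06
ln A = ln(1.06) / 0.18 = 0.0580 / 0.18 = 0.3224
A = e^0.3224 ≈ 1.38 mi²

1.38 mi²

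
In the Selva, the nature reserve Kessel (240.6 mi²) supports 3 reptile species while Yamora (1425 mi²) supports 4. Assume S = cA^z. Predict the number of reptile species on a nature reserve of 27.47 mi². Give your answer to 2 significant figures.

2.1

z = ln(4/3) / ln(1425/240.6) = 0.2877 / 1.7788 = 0.1617
c = 3 / 240.6^0.1617 = 3 / 2.427 = 1.236
S₃ = 1.236 × 27.47^0.1617 = 1.236 × 1.709 ≈ 2.112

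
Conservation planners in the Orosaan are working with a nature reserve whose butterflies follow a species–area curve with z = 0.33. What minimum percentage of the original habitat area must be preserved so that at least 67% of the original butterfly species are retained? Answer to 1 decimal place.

Need (A_new/A_old)^0.33 = 0.67, so A_new/A_old = 0.67^(1/0.33) = 0.67^3.03
ln(A_new/A_old) = ln 0.67 / 0.33 = -0.4005 / 0.33 = -1.2136
A_new/A_old = e^-1.2136 ≈ 0.2971

29.7%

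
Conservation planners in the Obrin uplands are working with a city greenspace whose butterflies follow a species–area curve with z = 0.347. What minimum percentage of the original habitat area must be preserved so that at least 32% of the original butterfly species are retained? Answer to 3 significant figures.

3.75%

Need (A_new/A_old)^0.347 = 0.32, so A_new/A_old = 0.32^(1/0.347) = 0.32^2.882
ln(A_new/A_old) = ln 0.32 / 0.347 = -1.1394 / 0.347 = -3.2837
A_new/A_old = e^-3.2837 ≈ 0.03749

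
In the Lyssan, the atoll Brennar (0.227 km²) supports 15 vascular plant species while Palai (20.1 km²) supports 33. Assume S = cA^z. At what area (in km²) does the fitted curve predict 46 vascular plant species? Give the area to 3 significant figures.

133 km²

z = ln(33/15) / ln(20.1/0.227) = 0.7885 / 4.4835 = 0.1759
c = 15 / 0.227^0.1759 = 15 / 0.7705 = 19.47
A = (46/19.47)^(1/0.1759) ⇒ ln A = ln(2.363)/0.1759 = 4.8894
A = e^4.8894 ≈ 132.9 km²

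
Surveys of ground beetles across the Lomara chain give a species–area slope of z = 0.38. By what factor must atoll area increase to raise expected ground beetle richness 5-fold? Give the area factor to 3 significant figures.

(A₂/A₁)^0.38 = 5, so A₂/A₁ = 5^(1/0.38) = 5^2.632
ln(A₂/A₁) = ln 5 / 0.38 = 1.6094 / 0.38 = 4.2354
A₂/A₁ = e^4.2354 ≈ 69.09

69.1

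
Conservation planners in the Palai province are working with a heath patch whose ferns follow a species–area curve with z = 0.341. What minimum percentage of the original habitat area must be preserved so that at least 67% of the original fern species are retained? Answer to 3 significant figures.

Need (A_new/A_old)^0.341 = 0.67, so A_new/A_old = 0.67^(1/0.341) = 0.67^2.933
ln(A_new/A_old) = ln 0.67 / 0.341 = -0.4005 / 0.341 = -1.1744
A_new/A_old = e^-1.1744 ≈ 0.309

30.9%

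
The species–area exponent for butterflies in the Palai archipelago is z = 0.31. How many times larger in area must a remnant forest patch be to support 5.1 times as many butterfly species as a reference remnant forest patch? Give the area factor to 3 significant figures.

(A₂/A₁)^0.31 = 5.1, so A₂/A₁ = 5.1^(1/0.31) = 5.1^3.226
ln(A₂/A₁) = ln 5.1 / 0.31 = 1.6292 / 0.31 = 5.2556
A₂/A₁ = e^5.2556 ≈ 191.6

192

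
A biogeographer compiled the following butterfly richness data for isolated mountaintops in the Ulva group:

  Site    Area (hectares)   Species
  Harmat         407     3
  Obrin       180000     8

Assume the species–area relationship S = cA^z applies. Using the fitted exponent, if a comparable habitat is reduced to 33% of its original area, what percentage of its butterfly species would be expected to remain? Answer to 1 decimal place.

83.7%

z = ln(8/3) / ln(180000/407) = 0.9808 / 6.0919 = 0.1610
S_new/S_old = (A_new/A_old)^z = 0.33^0.1610 = exp(0.1610 × -1.1087) = 0.8365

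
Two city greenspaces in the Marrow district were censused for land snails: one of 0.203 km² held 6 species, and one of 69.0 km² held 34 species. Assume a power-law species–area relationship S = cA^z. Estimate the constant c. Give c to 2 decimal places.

9.64

z = ln(S₂/S₁) / ln(A₂/A₁) = ln(34/6) / ln(69/0.203) = 1.7346 / 5.8287 = 0.2976
c = S₁ / A₁^z = 6 / 0.203^0.2976 = 6 / 0.6222 = 9.644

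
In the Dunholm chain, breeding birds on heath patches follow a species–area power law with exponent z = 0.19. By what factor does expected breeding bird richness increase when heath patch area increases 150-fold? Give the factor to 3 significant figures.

2.59

S₂/S₁ = (A₂/A₁)^z = 150^0.19
ln(S₂/S₁) = 0.19 × ln 150 = 0.19 × 5.0106 = 0.9520
S₂/S₁ = e^0.9520 ≈ 2.591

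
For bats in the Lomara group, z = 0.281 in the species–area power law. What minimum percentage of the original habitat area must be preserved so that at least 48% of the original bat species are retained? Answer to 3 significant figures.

7.34%

Need (A_new/A_old)^0.281 = 0.48, so A_new/A_old = 0.48^(1/0.281) = 0.48^3.559
ln(A_new/A_old) = ln 0.48 / 0.281 = -0.7340 / 0.281 = -2.6120
A_new/A_old = e^-2.6120 ≈ 0.07339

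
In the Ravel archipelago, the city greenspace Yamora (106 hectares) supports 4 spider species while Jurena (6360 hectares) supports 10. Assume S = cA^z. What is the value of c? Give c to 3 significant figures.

z = ln(S₂/S₁) / ln(A₂/A₁) = ln(10/4) / ln(6360/106) = 0.9163 / 4.0943 = 0.2238
c = S₁ / A₁^z = 4 / 106^0.2238 = 4 / 2.84 = 1.409

1.41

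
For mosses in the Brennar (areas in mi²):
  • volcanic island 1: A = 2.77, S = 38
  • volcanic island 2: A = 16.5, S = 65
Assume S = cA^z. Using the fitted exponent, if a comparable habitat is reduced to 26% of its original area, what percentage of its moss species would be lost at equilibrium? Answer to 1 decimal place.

z = ln(65/38) / ln(16.5/2.77) = 0.5368 / 1.7845 = 0.3008
S_new/S_old = (A_new/A_old)^z = 0.26^0.3008 = exp(0.3008 × -1.3471) = 0.6668
Fraction lost = 1 − 0.6668 = 0.3332

33.3%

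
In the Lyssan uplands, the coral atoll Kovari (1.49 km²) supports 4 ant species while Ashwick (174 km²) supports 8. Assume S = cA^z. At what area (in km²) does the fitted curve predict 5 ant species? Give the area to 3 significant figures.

6.90 km²

z = ln(8/4) / ln(174/1.49) = 0.6931 / 4.7603 = 0.1456
c = 4 / 1.49^0.1456 = 4 / 1.06 = 3.774
A = (5/3.774)^(1/0.1456) ⇒ ln A = ln(1.325)/0.1456 = 1.9312
A = e^1.9312 ≈ 6.898 km²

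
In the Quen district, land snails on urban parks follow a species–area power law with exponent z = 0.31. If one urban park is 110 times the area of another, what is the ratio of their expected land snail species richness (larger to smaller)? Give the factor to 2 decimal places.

4.29

S₂/S₁ = (A₂/A₁)^z = 110^0.31
ln(S₂/S₁) = 0.31 × ln 110 = 0.31 × 4.7005 = 1.4571
S₂/S₁ = e^1.4571 ≈ 4.294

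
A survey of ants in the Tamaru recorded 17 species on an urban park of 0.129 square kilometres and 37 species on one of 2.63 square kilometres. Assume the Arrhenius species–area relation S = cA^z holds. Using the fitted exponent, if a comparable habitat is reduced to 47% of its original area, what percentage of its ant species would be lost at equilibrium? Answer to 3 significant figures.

17.7%

z = ln(37/17) / ln(2.63/0.129) = 0.7777 / 3.0149 = 0.2580
S_new/S_old = (A_new/A_old)^z = 0.47^0.2580 = exp(0.2580 × -0.7550) = 0.823
Fraction lost = 1 − 0.823 = 0.177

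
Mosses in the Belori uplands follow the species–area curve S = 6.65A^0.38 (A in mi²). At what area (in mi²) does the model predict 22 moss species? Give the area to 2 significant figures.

23 mi²

22 = 6.65 × A^0.38  ⇒  A^0.38 = 22/6.65 = 3.308
ln A = ln(3.308) / 0.38 = 1.1964 / 0.38 = 3.1485
A = e^3.1485 ≈ 23.3 mi²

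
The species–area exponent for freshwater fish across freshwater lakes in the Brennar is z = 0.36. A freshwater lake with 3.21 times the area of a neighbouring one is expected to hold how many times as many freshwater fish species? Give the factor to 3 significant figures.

1.52

S₂/S₁ = (A₂/A₁)^z = 3.21^0.36
ln(S₂/S₁) = 0.36 × ln 3.21 = 0.36 × 1.1663 = 0.4199
S₂/S₁ = e^0.4199 ≈ 1.522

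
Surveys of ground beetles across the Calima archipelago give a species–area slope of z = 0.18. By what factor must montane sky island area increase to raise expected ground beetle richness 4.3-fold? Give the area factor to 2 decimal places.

(A₂/A₁)^0.18 = 4.3, so A₂/A₁ = 4.3^(1/0.18) = 4.3^5.556
ln(A₂/A₁) = ln 4.3 / 0.18 = 1.4586 / 0.18 = 8.1034
A₂/A₁ = e^8.1034 ≈ 3306

3305.74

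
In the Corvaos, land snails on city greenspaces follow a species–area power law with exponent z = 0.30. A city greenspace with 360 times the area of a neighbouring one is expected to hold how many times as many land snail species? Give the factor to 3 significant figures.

S₂/S₁ = (A₂/A₁)^z = 360^0.3
ln(S₂/S₁) = 0.3 × ln 360 = 0.3 × 5.8861 = 1.7658
S₂/S₁ = e^1.7658 ≈ 5.846

5.85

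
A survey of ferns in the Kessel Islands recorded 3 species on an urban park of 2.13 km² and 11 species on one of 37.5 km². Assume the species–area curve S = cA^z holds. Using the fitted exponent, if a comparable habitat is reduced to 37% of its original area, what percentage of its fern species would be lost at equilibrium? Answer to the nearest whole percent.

36%

z = ln(11/3) / ln(37.5/2.13) = 1.2993 / 2.8682 = 0.4530
S_new/S_old = (A_new/A_old)^z = 0.37^0.4530 = exp(0.4530 × -0.9943) = 0.6374
Fraction lost = 1 − 0.6374 = 0.3626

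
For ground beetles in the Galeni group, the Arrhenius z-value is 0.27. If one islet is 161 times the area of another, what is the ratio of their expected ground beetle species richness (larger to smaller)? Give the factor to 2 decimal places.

S₂/S₁ = (A₂/A₁)^z = 161^0.27
ln(S₂/S₁) = 0.27 × ln 161 = 0.27 × 5.0814 = 1.3720
S₂/S₁ = e^1.3720 ≈ 3.943

3.94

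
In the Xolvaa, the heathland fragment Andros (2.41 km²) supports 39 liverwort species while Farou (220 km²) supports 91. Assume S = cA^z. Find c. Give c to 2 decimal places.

z = ln(S₂/S₁) / ln(A₂/A₁) = ln(91/39) / ln(220/2.41) = 0.8473 / 4.5140 = 0.1877
c = S₁ / A₁^z = 39 / 2.41^0.1877 = 39 / 1.18 = 33.06

33.06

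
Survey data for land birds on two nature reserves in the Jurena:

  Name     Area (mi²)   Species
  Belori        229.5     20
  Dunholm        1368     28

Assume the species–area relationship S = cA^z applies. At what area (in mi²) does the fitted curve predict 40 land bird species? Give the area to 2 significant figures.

z = ln(28/20) / ln(1368/229.5) = 0.3365 / 1.7852 = 0.1885
c = 20 / 229.5^0.1885 = 20 / 2.786 = 7.179
A = (40/7.179)^(1/0.1885) ⇒ ln A = ln(5.572)/0.1885 = 9.1135
A = e^9.1135 ≈ 9077 mi²

9100 mi²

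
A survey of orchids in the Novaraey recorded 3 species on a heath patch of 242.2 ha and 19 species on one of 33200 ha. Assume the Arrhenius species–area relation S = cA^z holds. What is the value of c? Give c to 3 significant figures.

0.383

z = ln(S₂/S₁) / ln(A₂/A₁) = ln(19/3) / ln(33200/242.2) = 1.8458 / 4.9205 = 0.3751
c = S₁ / A₁^z = 3 / 242.2^0.3751 = 3 / 7.841 = 0.3826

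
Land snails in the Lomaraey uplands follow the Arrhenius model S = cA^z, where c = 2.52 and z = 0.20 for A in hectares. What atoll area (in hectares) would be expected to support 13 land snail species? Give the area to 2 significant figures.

13 = 2.52 × A^0.2  ⇒  A^0.2 = 13/2.52 = 5.159
ln A = ln(5.159) / 0.2 = 1.6407 / 0.2 = 8.2035
A = e^8.2035 ≈ 3654 hectares

3700 hectares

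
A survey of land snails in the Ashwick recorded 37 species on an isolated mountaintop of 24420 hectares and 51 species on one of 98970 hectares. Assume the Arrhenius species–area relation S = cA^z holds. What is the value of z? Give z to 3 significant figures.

Taking logs: ln S = ln c + z ln A, so z = (ln S₂ − ln S₁)/(ln A₂ − ln A₁).
z = ln(51/37) / ln(98970/24420) = ln(1.378) / ln(4.053) = 0.3209 / 1.3994 = 0.2293

0.229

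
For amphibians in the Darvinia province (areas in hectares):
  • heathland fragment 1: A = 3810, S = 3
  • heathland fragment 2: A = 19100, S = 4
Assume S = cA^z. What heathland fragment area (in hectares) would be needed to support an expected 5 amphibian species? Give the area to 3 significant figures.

z = ln(4/3) / ln(19100/3810) = 0.2877 / 1.6121 = 0.1785
c = 3 / 3810^0.1785 = 3 / 4.356 = 0.6888
A = (5/0.6888)^(1/0.1785) ⇒ ln A = ln(7.259)/0.1785 = 11.1079
A = e^11.1079 ≈ 66693 hectares

66700 hectares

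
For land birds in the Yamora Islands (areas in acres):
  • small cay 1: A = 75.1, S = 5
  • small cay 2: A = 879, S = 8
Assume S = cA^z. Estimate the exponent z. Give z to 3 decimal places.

0.191

Taking logs: ln S = ln c + z ln A, so z = (ln S₂ − ln S₁)/(ln A₂ − ln A₁).
z = ln(8/5) / ln(879/75.1) = ln(1.6) / ln(11.7) = 0.4700 / 2.4600 = 0.1911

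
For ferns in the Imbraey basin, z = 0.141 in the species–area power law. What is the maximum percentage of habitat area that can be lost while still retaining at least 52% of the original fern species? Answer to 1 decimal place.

Need (A_new/A_old)^0.141 = 0.52, so A_new/A_old = 0.52^(1/0.141) = 0.52^7.092
ln(A_new/A_old) = ln 0.52 / 0.141 = -0.6539 / 0.141 = -4.6378
A_new/A_old = e^-4.6378 ≈ 0.009679
Fraction that can be lost = 1 − 0.009679 = 0.9903

99.0%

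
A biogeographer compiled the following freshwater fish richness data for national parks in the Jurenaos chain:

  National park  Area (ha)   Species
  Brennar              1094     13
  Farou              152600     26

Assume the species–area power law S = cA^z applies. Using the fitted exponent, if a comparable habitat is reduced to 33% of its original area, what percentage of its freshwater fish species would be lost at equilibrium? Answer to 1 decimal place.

z = ln(26/13) / ln(152600/1094) = 0.6931 / 4.9380 = 0.1404
S_new/S_old = (A_new/A_old)^z = 0.33^0.1404 = exp(0.1404 × -1.1087) = 0.8559
Fraction lost = 1 − 0.8559 = 0.1441

14.4%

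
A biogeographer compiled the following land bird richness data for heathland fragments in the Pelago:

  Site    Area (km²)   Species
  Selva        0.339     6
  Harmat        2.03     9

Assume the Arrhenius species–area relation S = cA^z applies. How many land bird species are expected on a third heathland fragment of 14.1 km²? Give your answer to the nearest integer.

14

z = ln(9/6) / ln(2.03/0.339) = 0.4055 / 1.7898 = 0.2265
c = 6 / 0.339^0.2265 = 6 / 0.7827 = 7.666
S₃ = 7.666 × 14.1^0.2265 = 7.666 × 1.821 ≈ 13.96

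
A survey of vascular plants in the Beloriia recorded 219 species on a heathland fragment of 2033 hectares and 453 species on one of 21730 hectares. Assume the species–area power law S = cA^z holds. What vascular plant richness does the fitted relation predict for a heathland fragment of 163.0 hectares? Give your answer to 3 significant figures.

z = ln(453/219) / ln(21730/2033) = 0.7268 / 2.3692 = 0.3068
c = 219 / 2033^0.3068 = 219 / 10.35 = 21.16
S₃ = 21.16 × 163^0.3068 = 21.16 × 4.772 ≈ 101

101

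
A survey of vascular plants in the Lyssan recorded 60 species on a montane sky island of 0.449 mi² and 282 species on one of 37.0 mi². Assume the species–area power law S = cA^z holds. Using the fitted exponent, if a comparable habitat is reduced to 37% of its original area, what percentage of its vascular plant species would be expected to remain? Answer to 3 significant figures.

70.6%

z = ln(282/60) / ln(37/0.449) = 1.5476 / 4.4117 = 0.3508
S_new/S_old = (A_new/A_old)^z = 0.37^0.3508 = exp(0.3508 × -0.9943) = 0.7056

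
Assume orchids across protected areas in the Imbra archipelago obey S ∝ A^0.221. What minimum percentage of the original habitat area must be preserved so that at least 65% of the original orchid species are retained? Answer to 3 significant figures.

14.2%

Need (A_new/A_old)^0.221 = 0.65, so A_new/A_old = 0.65^(1/0.221) = 0.65^4.525
ln(A_new/A_old) = ln 0.65 / 0.221 = -0.4308 / 0.221 = -1.9492
A_new/A_old = e^-1.9492 ≈ 0.1424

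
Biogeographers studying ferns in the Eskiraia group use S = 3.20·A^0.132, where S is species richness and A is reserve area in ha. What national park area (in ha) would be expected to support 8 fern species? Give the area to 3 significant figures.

1030 ha

8 = 3.2 × A^0.132  ⇒  A^0.132 = 8/3.2 = 2.5
ln A = ln(2.5) / 0.132 = 0.9163 / 0.132 = 6.9416
A = e^6.9416 ≈ 1034 ha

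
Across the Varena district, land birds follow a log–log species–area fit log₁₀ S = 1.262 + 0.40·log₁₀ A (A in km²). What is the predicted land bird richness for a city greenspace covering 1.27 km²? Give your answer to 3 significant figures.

S = 18.28 × 1.27^0.4
ln S = ln 18.28 + 0.4 × ln 1.27 = 2.9059 + 0.4 × 0.2390 = 3.0015
S = e^3.0015 ≈ 20.12

20.1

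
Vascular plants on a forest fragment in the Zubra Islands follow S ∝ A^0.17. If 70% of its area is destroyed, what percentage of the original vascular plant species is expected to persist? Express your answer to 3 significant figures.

81.5%

S_new/S_old = (A_new/A_old)^z = 0.3^0.17
= exp(0.17 × ln 0.3) = exp(0.17 × -1.2040) = exp(-0.2047) ≈ 0.8149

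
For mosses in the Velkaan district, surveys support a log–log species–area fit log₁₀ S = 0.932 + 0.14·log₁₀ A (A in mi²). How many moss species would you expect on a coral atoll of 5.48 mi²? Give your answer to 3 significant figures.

S = 8.551 × 5.48^0.14 = 8.551 × 1.269 ≈ 10.85

10.8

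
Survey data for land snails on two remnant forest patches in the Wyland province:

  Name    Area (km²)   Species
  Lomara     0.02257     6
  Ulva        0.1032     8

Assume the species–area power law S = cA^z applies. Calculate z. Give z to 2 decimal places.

Taking logs: ln S = ln c + z ln A, so z = (ln S₂ − ln S₁)/(ln A₂ − ln A₁).
z = ln(8/6) / ln(0.1032/0.02257) = ln(1.333) / ln(4.572) = 0.2877 / 1.5200 = 0.1893

0.19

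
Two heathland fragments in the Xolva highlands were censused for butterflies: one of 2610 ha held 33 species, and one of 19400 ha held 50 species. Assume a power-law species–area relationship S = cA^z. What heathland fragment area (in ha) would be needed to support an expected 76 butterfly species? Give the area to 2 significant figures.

150000 ha

z = ln(50/33) / ln(19400/2610) = 0.4155 / 2.0059 = 0.2071
c = 33 / 2610^0.2071 = 33 / 5.102 = 6.468
A = (76/6.468)^(1/0.2071) ⇒ ln A = ln(11.75)/0.2071 = 11.8944
A = e^11.8944 ≈ 146441 ha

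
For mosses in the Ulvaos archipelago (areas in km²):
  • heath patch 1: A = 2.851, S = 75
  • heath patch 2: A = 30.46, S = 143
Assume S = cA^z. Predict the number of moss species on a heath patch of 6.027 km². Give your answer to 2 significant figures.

92

z = ln(143/75) / ln(30.46/2.851) = 0.6454 / 2.3687 = 0.2724
c = 75 / 2.851^0.2724 = 75 / 1.33 = 56.38
S₃ = 56.38 × 6.027^0.2724 = 56.38 × 1.631 ≈ 91.97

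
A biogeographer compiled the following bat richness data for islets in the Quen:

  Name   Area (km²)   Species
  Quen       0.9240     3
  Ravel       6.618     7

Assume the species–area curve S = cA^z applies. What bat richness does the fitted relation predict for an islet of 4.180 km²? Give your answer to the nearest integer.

6

z = ln(7/3) / ln(6.618/0.924) = 0.8473 / 1.9688 = 0.4304
c = 3 / 0.924^0.4304 = 3 / 0.9666 = 3.104
S₃ = 3.104 × 4.18^0.4304 = 3.104 × 1.851 ≈ 5.744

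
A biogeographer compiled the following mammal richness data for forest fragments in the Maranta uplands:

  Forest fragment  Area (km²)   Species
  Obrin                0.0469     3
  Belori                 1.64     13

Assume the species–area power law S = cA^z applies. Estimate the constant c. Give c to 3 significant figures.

10.6

z = ln(S₂/S₁) / ln(A₂/A₁) = ln(13/3) / ln(1.64/0.0469) = 1.4663 / 3.5544 = 0.4125
c = S₁ / A₁^z = 3 / 0.0469^0.4125 = 3 / 0.283 = 10.6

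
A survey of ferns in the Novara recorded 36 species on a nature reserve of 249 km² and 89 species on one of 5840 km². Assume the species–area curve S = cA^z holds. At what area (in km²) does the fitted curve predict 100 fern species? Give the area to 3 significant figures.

z = ln(89/36) / ln(5840/249) = 0.9051 / 3.1550 = 0.2869
c = 36 / 249^0.2869 = 36 / 4.869 = 7.394
A = (100/7.394)^(1/0.2869) ⇒ ln A = ln(13.52)/0.2869 = 9.0787
A = e^9.0787 ≈ 8767 km²

8770 km²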